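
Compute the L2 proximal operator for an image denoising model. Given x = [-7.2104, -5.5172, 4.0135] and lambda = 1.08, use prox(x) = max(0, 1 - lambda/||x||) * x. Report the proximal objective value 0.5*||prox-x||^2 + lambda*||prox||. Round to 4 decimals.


Step 1: Compute ||x||.
||x|| = 9.9266
Step 2: Compute scaling factor.
scale = max(0, 1 - 1.08/9.9266) = 0.8912
Step 3: prox(x) = [-6.4259, -4.9169, 3.5768]
||prox(x)|| = 8.8466
Step 4: Proximal objective.
0.5*||prox-x||^2 = 0.5832
lambda*||prox|| = 9.5543
Total = 10.1375


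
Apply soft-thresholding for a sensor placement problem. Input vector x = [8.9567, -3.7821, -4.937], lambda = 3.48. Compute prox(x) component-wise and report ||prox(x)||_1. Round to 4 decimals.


Soft-thresholding with lambda = 3.48:
prox(8.9567) = sign(8.9567)*max(|8.9567| - 3.48, 0) = 5.4767
prox(-3.7821) = sign(-3.7821)*max(|-3.7821| - 3.48, 0) = -0.3021
prox(-4.937) = sign(-4.937)*max(|-4.937| - 3.48, 0) = -1.457
prox(x) = [5.4767, -0.3021, -1.457]
||prox(x)||_1 = 5.4767 + 0.3021 + 1.457 = 7.2358


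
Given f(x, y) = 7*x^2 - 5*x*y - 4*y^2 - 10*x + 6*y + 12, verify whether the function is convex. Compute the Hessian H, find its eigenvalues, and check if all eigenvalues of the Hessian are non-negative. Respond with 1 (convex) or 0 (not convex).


The Hessian of f(x,y) = 7*x^2 - 5*x*y - 4*y^2 - 10*x + 6*y + 12 is:
H = [[14, -5], [-5, -8]]
Trace = 14 - 8 = 6
Determinant = 14*-8 - (-5)^2 = -137
Discriminant = (6)^2 - 4*-137 = 584.0
Eigenvalues: lambda_1 = -9.083, lambda_2 = 15.083
The function is not convex.

0


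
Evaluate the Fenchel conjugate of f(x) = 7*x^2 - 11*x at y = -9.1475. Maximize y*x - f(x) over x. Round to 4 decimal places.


f*(y) = sup_x {y*x - a*x^2 - b*x} = sup_x {(y-b)*x - a*x^2}
FOC: (y - b) - 2a*x = 0 => x* = (y - b)/(2a)
x* = (-9.1475 + 11)/(2*7) = 0.1323
f*(-9.1475) = (y-b)^2/(4a) = (-9.1475 + 11)^2/(4*7)
= 3.4318/28 = 0.1226


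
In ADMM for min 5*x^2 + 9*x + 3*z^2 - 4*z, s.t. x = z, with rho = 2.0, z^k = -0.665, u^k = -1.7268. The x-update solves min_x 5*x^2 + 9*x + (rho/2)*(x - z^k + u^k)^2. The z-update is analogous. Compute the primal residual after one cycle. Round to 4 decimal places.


ADMM iteration with rho = 2.0, z^k = -0.665, u^k = -1.7268
Step 1: x-update.
Minimize 5*x^2 + 9*x + (2.0/2)*(x + 0.665 - 1.7268)^2
FOC: (2*5 + 2.0)*x = -9 + 2.0*(-0.665 + 1.7268)
x^{k+1} = -0.573
Step 2: z-update.
Minimize 3*z^2 - 4*z + (2.0/2)*(-0.573 - z - 1.7268)^2
FOC: (2*3 + 2.0)*z = 4 + 2.0*(-0.573 - 1.7268)
z^{k+1} = -0.075
Step 3: u-update.
u^{k+1} = -1.7268 - 0.573 + 0.075 = -2.2249
Step 4: Primal residual = |-0.573 + 0.075| = 0.4981


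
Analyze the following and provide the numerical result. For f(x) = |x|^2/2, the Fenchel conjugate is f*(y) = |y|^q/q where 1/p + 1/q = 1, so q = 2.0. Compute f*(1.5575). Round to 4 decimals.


The conjugate exponent q satisfies 1/p + 1/q = 1.
p = 2, so q = 2/(2 - 1) = 2.0
|y|^q = 1.5575^2.0 = 2.4258
f*(1.5575) = 2.4258 / 2.0 = 1.2129


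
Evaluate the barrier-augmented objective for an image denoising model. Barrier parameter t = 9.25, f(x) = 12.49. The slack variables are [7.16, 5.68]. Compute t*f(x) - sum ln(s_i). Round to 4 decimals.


Step 1: Compute log-barrier.
ln values: [1.9685, 1.737]
phi = -(1.9685 + 1.737) = -3.7055
Step 2: Compute augmented objective.
t*f(x) = 9.25*12.49 = 115.5325
Total = 115.5325 - 3.7055 = 111.827


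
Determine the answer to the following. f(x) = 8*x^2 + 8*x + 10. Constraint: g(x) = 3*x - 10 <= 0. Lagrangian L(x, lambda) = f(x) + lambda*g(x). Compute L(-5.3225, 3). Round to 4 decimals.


Step 1: Evaluate f(x).
f(-5.3225) = 8*(-5.3225)^2 + 8*(-5.3225) + 10 = 194.0521
Step 2: Evaluate g(x).
g(-5.3225) = 3*-5.3225 - 10 = -25.9675
Step 3: Compute Lagrangian.
L = 194.0521 + 3*-25.9675 = 116.1496


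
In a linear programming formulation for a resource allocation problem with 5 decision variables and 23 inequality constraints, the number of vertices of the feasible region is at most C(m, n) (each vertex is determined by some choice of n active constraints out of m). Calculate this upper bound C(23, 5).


Each vertex corresponds to some choice of n active constraints out of m, so the number of vertices is at most C(m, n) = m! / (n!(m-n)!).
m = 23, n = 5
Numerator: 23 * 22 * 21 * 20 * 19
Denominator: 5! = 120
C(23, 5) = 33649


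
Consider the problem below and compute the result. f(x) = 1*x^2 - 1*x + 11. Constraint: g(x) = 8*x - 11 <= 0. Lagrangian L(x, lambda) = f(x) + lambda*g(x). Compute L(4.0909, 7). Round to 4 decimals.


Step 1: Evaluate f(x).
f(4.0909) = 1*4.0909^2 - 1*4.0909 + 11 = 23.6446
Step 2: Evaluate g(x).
g(4.0909) = 8*4.0909 - 11 = 21.7272
Step 3: Compute Lagrangian.
L = 23.6446 + 7*21.7272 = 175.735


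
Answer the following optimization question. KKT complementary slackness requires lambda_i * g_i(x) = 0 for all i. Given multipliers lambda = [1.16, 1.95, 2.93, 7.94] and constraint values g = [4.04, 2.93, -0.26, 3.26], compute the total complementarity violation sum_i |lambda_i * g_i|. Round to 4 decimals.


KKT complementary slackness check:
lambda_1 * g_1 = 1.16 * 4.04 = 4.6864
lambda_2 * g_2 = 1.95 * 2.93 = 5.7135
lambda_3 * g_3 = 2.93 * -0.26 = -0.7618
lambda_4 * g_4 = 7.94 * 3.26 = 25.8844
Total violation = 4.6864 + 5.7135 + 0.7618 + 25.8844 = 37.0461


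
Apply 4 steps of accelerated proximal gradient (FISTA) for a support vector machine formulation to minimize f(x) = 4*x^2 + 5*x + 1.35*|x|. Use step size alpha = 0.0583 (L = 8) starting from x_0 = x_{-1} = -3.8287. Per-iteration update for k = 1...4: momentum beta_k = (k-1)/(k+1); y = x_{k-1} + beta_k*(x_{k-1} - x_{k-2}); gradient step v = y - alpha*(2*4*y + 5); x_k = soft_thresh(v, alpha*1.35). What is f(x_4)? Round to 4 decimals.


FISTA on f(x) = 4*x^2 + 5*x + 1.35*|x|
L = 8, alpha = 0.0583
Iteration 1: beta = 0.0, y = -3.8287 + 0.0*(-3.8287 + 3.8287) = -3.8287
  grad(y) = -25.6296, v = y - alpha*grad = -2.3345
  prox(v) = soft_thresh(-2.3345, 0.0787) = -2.2558
Iteration 2: beta = 0.3333, y = -2.2558 + 0.3333*(-2.2558 + 3.8287) = -1.7315
  grad(y) = -8.8519, v = y - alpha*grad = -1.2154
  prox(v) = soft_thresh(-1.2154, 0.0787) = -1.1367
Iteration 3: beta = 0.5, y = -1.1367 + 0.5*(-1.1367 + 2.2558) = -0.5772
  grad(y) = 0.3826, v = y - alpha*grad = -0.5995
  prox(v) = soft_thresh(-0.5995, 0.0787) = -0.5208
Iteration 4: beta = 0.6, y = -0.5208 + 0.6*(-0.5208 + 1.1367) = -0.1512
  grad(y) = 3.7903, v = y - alpha*grad = -0.3722
  prox(v) = soft_thresh(-0.3722, 0.0787) = -0.2935
f(x_4) = 4*(-0.2935)^2 + 5*(-0.2935) + 1.35*|-0.2935| = -0.7267


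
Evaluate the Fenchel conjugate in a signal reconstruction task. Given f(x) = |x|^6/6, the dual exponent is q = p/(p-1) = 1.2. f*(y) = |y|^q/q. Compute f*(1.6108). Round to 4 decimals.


The conjugate exponent q satisfies 1/p + 1/q = 1.
p = 6, so q = 6/(6 - 1) = 1.2
|y|^q = 1.6108^1.2 = 1.7719
f*(1.6108) = 1.7719 / 1.2 = 1.4766


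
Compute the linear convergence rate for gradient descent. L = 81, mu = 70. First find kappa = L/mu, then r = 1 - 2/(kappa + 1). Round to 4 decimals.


Step 1: Compute the condition number.
kappa = L/mu = 81/70 = 1.1571
Step 2: Compute the convergence rate.
r = 1 - 2/(kappa + 1) = 1 - 2*mu/(L + mu) = (L - mu)/(L + mu) = 11/151 = 0.0728


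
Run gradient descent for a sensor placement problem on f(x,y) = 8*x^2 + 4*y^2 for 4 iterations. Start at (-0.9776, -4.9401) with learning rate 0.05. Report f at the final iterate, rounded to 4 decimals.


Gradient descent on f(x,y) = 8*x^2 + 4*y^2.
Starting point: (-0.9776, -4.9401), alpha = 0.05
Step 1: grad_x = 2*8*-0.9776 = -15.6416, grad_y = 2*4*-4.9401 = -39.5208
  x_1 = -0.9776 - 0.05*-15.6416 = -0.1955
  y_1 = -4.9401 - 0.05*-39.5208 = -2.9641
Step 2: grad_x = 2*8*-0.1955 = -3.1283, grad_y = 2*4*-2.9641 = -23.7125
  x_2 = -0.1955 - 0.05*-3.1283 = -0.0391
  y_2 = -2.9641 - 0.05*-23.7125 = -1.7784
Step 3: grad_x = 2*8*-0.0391 = -0.6257, grad_y = 2*4*-1.7784 = -14.2275
  x_3 = -0.0391 - 0.05*-0.6257 = -0.0078
  y_3 = -1.7784 - 0.05*-14.2275 = -1.0671
Step 4: grad_x = 2*8*-0.0078 = -0.1251, grad_y = 2*4*-1.0671 = -8.5365
  x_4 = -0.0078 - 0.05*-0.1251 = -0.0016
  y_4 = -1.0671 - 0.05*-8.5365 = -0.6402
f(-0.0016, -0.6402) = 8*(-0.0016)^2 + 4*(-0.6402)^2 = 1.6396


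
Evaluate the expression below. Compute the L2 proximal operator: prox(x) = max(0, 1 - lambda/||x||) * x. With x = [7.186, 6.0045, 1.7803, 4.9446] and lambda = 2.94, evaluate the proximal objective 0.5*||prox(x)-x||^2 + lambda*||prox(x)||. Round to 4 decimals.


Step 1: Compute ||x||.
||x|| = 10.7383
Step 2: Compute scaling factor.
scale = max(0, 1 - 2.94/10.7383) = 0.7262
Step 3: prox(x) = [5.2186, 4.3606, 1.2929, 3.5908]
||prox(x)|| = 7.7983
Step 4: Proximal objective.
0.5*||prox-x||^2 = 4.3218
lambda*||prox|| = 22.927
Total = 27.2488


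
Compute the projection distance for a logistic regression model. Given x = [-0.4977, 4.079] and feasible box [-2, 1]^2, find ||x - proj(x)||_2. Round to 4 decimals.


Project each component onto [-2, 1].
clip(-0.4977) = -0.4977, clip(4.079) = 1.0
Projection = [-0.4977, 1.0]
Squared diffs: [0.0, 9.4802]
Distance = sqrt(9.4802) = 3.079


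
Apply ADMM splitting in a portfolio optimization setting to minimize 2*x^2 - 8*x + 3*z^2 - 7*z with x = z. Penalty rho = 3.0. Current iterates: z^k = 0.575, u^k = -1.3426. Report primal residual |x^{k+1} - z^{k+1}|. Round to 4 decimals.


ADMM iteration with rho = 3.0, z^k = 0.575, u^k = -1.3426
Step 1: x-update.
Minimize 2*x^2 - 8*x + (3.0/2)*(x - 0.575 - 1.3426)^2
FOC: (2*2 + 3.0)*x = 8 + 3.0*(0.575 + 1.3426)
x^{k+1} = 1.9647
Step 2: z-update.
Minimize 3*z^2 - 7*z + (3.0/2)*(1.9647 - z - 1.3426)^2
FOC: (2*3 + 3.0)*z = 7 + 3.0*(1.9647 - 1.3426)
z^{k+1} = 0.9851
Step 3: u-update.
u^{k+1} = -1.3426 + 1.9647 - 0.9851 = -0.3631
Step 4: Primal residual = |1.9647 - 0.9851| = 0.9795


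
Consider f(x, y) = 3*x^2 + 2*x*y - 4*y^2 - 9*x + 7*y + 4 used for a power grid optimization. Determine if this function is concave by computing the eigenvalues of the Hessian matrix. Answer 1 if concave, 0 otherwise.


The Hessian of f(x,y) = 3*x^2 + 2*x*y - 4*y^2 - 9*x + 7*y + 4 is:
H = [[6, 2], [2, -8]]
Trace = 6 - 8 = -2
Determinant = 6*-8 - (2)^2 = -52
Discriminant = (-2)^2 - 4*-52 = 212.0
Eigenvalues: lambda_1 = -8.2801, lambda_2 = 6.2801
The function is not concave.

0


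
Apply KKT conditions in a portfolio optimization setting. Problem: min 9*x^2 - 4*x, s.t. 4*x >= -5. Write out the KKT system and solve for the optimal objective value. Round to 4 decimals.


Step 1: Try lambda = 0 (constraint inactive).
Stationarity: 2*9*x - 4 = 0
x* = 4/(2*9) = 2/9 = 0.2222 (rounded; the exact value 2/9 is used below)
Check constraint: 4*0.2222 = 0.8888 >= -5 -- satisfied.
Step 2: Compute optimal value.
f(x*) = 9*(2/9)^2 - 4*(2/9) = -0.4444


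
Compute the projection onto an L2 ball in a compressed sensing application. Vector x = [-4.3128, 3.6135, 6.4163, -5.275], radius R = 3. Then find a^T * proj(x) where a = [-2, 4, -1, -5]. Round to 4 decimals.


Step 1: Compute ||x|| (intermediates to 6 decimals).
||x|| = sqrt((-4.3128)^2 + 3.6135^2 + 6.4163^2 + (-5.275)^2) = 10.032555
Step 2: Project.
Since ||x|| > R, scale = R/||x|| = 3/10.032555 = 0.299027, proj(x) = scale * x
proj(x) = [-1.289644, 1.080534, 1.918647, -1.577367]
Step 3: Dot product.
a^T * proj(x) = -2*(-1.289644) + 4*1.080534 - 1*1.918647 - 5*(-1.577367) = 12.8696


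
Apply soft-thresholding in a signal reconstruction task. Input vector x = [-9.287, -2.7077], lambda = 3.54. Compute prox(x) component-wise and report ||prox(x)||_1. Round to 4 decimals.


Soft-thresholding with lambda = 3.54:
prox(-9.287) = sign(-9.287)*max(|-9.287| - 3.54, 0) = -5.747
prox(-2.7077) = sign(-2.7077)*max(|-2.7077| - 3.54, 0) = 0.0
prox(x) = [-5.747, 0.0]
||prox(x)||_1 = 5.747 + 0.0 = 5.747


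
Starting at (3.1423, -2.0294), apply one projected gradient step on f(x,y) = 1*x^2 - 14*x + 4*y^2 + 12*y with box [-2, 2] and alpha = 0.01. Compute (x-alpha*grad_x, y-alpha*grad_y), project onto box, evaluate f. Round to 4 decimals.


Step 1: Compute gradient at (3.1423, -2.0294).
grad_x = 2*1*3.1423 - 14 = -7.7154
grad_y = 2*4*-2.0294 + 12 = -4.2352
Step 2: Gradient step.
x_raw = 3.1423 - 0.01*-7.7154 = 3.2195
y_raw = -2.0294 - 0.01*-4.2352 = -1.987
Step 3: Project onto [-2, 2].
x_proj = clip(3.2195) = 2.0
y_proj = clip(-1.987) = -1.987
Step 4: Evaluate f.
f(2.0, -1.987) = -32.0511


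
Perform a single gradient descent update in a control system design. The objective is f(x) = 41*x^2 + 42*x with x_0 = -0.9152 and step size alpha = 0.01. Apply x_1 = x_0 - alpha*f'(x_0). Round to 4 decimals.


We compute the gradient at x_0 and apply the update.
f'(x) = 82*x + 42
f'(-0.9152) = 82*-0.9152 + 42 = -33.0464
x_1 = -0.9152 - 0.01*-33.0464 = -0.5847


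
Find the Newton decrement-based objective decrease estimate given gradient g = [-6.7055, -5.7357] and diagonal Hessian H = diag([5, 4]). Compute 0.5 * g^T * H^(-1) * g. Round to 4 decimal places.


Step 1: H is diagonal, so H^(-1) * g = [-1.3411, -1.4339].
Step 2: g^T H^(-1) g = sum_i g_i^2 / H_ii
  = (-6.7055)^2/5 + (-5.7357)^2/4
  = 8.9927 + 8.2246 = 17.2173
Step 3: Objective decrease = 0.5 * g^T H^(-1) g = 8.6087


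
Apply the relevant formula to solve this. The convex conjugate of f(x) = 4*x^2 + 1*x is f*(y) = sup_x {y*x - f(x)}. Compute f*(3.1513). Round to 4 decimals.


f*(y) = sup_x {y*x - a*x^2 - b*x} = sup_x {(y-b)*x - a*x^2}
FOC: (y - b) - 2a*x = 0 => x* = (y - b)/(2a)
x* = (3.1513 - 1)/(2*4) = 0.2689
f*(3.1513) = (y-b)^2/(4a) = (3.1513 - 1)^2/(4*4)
= 4.6281/16 = 0.2893


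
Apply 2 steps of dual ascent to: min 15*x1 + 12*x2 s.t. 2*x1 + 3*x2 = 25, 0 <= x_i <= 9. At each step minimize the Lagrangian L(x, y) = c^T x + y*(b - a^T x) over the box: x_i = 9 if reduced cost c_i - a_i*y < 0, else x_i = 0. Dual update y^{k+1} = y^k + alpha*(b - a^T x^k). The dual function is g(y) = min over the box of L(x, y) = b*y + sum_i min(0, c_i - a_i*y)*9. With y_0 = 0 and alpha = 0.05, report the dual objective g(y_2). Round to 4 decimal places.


Dual ascent for LP: min 15*x1 + 12*x2, 2*x1 + 3*x2 = 25, 0 <= x_i <= 9
Step 1: y^k = 0.0, reduced costs: (15.0, 12.0)
  x^k = (0.0, 0.0), subgradient = b - a^T x = 25.0
  y^{k+1} = 0.0 + 0.05*25.0 = 1.25
Step 2: y^k = 1.25, reduced costs: (12.5, 8.25)
  x^k = (0.0, 0.0), subgradient = b - a^T x = 25.0
  y^{k+1} = 1.25 + 0.05*25.0 = 2.5
Dual objective at y_2 = 2.5: reduced costs (10.0, 4.5), box minimizer x = (0.0, 0.0)
g(y_2) = b*y + (c1 - a1*y)*x1 + (c2 - a2*y)*x2 = 25*2.5 + 10.0*0.0 + 4.5*0.0 = 62.5 + 0.0 + 0.0 = 62.5


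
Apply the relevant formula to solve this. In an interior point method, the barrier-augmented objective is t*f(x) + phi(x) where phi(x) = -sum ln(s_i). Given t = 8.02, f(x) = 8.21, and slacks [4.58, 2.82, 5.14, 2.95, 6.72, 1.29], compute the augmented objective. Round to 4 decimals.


Step 1: Compute log-barrier.
ln values: [1.5217, 1.0367, 1.6371, 1.0818, 1.9051, 0.2546]
phi = -(1.5217 + 1.0367 + 1.6371 + 1.0818 + 1.9051 + 0.2546) = -7.437
Step 2: Compute augmented objective.
t*f(x) = 8.02*8.21 = 65.8442
Total = 65.8442 - 7.437 = 58.4072


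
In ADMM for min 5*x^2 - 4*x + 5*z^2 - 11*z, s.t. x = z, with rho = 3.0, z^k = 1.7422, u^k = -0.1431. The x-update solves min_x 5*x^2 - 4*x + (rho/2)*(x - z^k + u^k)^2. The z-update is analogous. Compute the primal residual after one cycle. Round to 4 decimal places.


ADMM iteration with rho = 3.0, z^k = 1.7422, u^k = -0.1431
Step 1: x-update.
Minimize 5*x^2 - 4*x + (3.0/2)*(x - 1.7422 - 0.1431)^2
FOC: (2*5 + 3.0)*x = 4 + 3.0*(1.7422 + 0.1431)
x^{k+1} = 0.7428
Step 2: z-update.
Minimize 5*z^2 - 11*z + (3.0/2)*(0.7428 - z - 0.1431)^2
FOC: (2*5 + 3.0)*z = 11 + 3.0*(0.7428 - 0.1431)
z^{k+1} = 0.9845
Step 3: u-update.
u^{k+1} = -0.1431 + 0.7428 - 0.9845 = -0.3849
Step 4: Primal residual = |0.7428 - 0.9845| = 0.2418


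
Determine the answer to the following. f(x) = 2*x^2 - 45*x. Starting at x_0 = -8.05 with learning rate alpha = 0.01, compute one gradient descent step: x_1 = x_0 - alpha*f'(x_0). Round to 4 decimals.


We compute the gradient at x_0 and apply the update.
f'(x) = 4*x - 45
f'(-8.05) = 4*-8.05 - 45 = -77.2
x_1 = -8.05 - 0.01*-77.2 = -7.278


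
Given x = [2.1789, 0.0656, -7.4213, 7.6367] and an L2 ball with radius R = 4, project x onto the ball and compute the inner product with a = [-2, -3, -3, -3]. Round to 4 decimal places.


Step 1: Compute ||x|| (intermediates to 6 decimals).
||x|| = sqrt(2.1789^2 + 0.0656^2 + (-7.4213)^2 + 7.6367^2) = 10.869535
Step 2: Project.
Since ||x|| > R, scale = R/||x|| = 4/10.869535 = 0.368001, proj(x) = scale * x
proj(x) = [0.801837, 0.024141, -2.731046, 2.810313]
Step 3: Dot product.
a^T * proj(x) = -2*0.801837 - 3*0.024141 - 3*(-2.731046) - 3*2.810313 = -1.9139


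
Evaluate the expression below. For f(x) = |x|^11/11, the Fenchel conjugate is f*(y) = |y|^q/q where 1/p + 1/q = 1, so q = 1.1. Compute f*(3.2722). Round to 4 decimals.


The conjugate exponent q satisfies 1/p + 1/q = 1.
p = 11, so q = 11/(11 - 1) = 1.1
|y|^q = 3.2722^1.1 = 3.684
f*(3.2722) = 3.684 / 1.1 = 3.3491


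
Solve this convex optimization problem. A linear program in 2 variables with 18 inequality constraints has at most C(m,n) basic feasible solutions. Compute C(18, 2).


Each vertex corresponds to some choice of n active constraints out of m, so the number of vertices is at most C(m, n) = m! / (n!(m-n)!).
m = 18, n = 2
Numerator: 18 * 17
Denominator: 2! = 2
C(18, 2) = 153


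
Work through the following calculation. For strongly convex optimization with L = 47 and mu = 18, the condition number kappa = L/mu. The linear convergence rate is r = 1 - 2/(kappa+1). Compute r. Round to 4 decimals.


Step 1: Compute the condition number.
kappa = L/mu = 47/18 = 2.6111
Step 2: Compute the convergence rate.
r = 1 - 2/(kappa + 1) = 1 - 2*mu/(L + mu) = (L - mu)/(L + mu) = 29/65 = 0.4462


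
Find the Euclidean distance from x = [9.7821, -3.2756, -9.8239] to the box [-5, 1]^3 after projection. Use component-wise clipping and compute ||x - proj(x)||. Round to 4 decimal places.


Project each component onto [-5, 1].
clip(9.7821) = 1.0, clip(-3.2756) = -3.2756, clip(-9.8239) = -5.0
Projection = [1.0, -3.2756, -5.0]
Squared diffs: [77.1253, 0.0, 23.27]
Distance = sqrt(100.3953) = 10.0197


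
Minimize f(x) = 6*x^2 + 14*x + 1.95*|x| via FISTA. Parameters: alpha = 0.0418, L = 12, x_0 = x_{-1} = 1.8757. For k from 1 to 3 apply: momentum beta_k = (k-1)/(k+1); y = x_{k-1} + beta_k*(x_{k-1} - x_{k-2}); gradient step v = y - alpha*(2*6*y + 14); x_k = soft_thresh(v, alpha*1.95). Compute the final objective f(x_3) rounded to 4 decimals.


FISTA on f(x) = 6*x^2 + 14*x + 1.95*|x|
L = 12, alpha = 0.0418
Iteration 1: beta = 0.0, y = 1.8757 + 0.0*(1.8757 - 1.8757) = 1.8757
  grad(y) = 36.5084, v = y - alpha*grad = 0.3496
  prox(v) = soft_thresh(0.3496, 0.0815) = 0.2681
Iteration 2: beta = 0.3333, y = 0.2681 + 0.3333*(0.2681 - 1.8757) = -0.2677
  grad(y) = 10.7874, v = y - alpha*grad = -0.7186
  prox(v) = soft_thresh(-0.7186, 0.0815) = -0.6371
Iteration 3: beta = 0.5, y = -0.6371 + 0.5*(-0.6371 - 0.2681) = -1.0897
  grad(y) = 0.923, v = y - alpha*grad = -1.1283
  prox(v) = soft_thresh(-1.1283, 0.0815) = -1.0468
f(x_3) = 6*(-1.0468)^2 + 14*(-1.0468) + 1.95*|-1.0468| = -6.0392


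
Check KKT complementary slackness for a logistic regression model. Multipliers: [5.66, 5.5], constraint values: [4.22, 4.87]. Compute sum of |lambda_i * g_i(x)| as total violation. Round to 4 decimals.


KKT complementary slackness check:
lambda_1 * g_1 = 5.66 * 4.22 = 23.8852
lambda_2 * g_2 = 5.5 * 4.87 = 26.785
Total violation = 23.8852 + 26.785 = 50.6702


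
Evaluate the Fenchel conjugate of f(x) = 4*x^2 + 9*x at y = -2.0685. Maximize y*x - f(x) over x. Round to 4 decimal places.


f*(y) = sup_x {y*x - a*x^2 - b*x} = sup_x {(y-b)*x - a*x^2}
FOC: (y - b) - 2a*x = 0 => x* = (y - b)/(2a)
x* = (-2.0685 - 9)/(2*4) = -1.3836
f*(-2.0685) = (y-b)^2/(4a) = (-2.0685 - 9)^2/(4*4)
= 122.5117/16 = 7.657


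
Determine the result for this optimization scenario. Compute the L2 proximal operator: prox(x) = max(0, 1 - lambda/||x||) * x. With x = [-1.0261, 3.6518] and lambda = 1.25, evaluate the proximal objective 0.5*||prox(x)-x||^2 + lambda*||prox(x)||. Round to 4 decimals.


Step 1: Compute ||x||.
||x|| = 3.7932
Step 2: Compute scaling factor.
scale = max(0, 1 - 1.25/3.7932) = 0.6705
Step 3: prox(x) = [-0.688, 2.4484]
||prox(x)|| = 2.5432
Step 4: Proximal objective.
0.5*||prox-x||^2 = 0.7813
lambda*||prox|| = 3.179
Total = 3.9603


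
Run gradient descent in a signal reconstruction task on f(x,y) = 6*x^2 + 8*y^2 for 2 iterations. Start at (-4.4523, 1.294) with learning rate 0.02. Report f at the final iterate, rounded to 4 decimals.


Gradient descent on f(x,y) = 6*x^2 + 8*y^2.
Starting point: (-4.4523, 1.294), alpha = 0.02
Step 1: grad_x = 2*6*-4.4523 = -53.4276, grad_y = 2*8*1.294 = 20.704
  x_1 = -4.4523 - 0.02*-53.4276 = -3.3837
  y_1 = 1.294 - 0.02*20.704 = 0.8799
Step 2: grad_x = 2*6*-3.3837 = -40.605, grad_y = 2*8*0.8799 = 14.0787
  x_2 = -3.3837 - 0.02*-40.605 = -2.5716
  y_2 = 0.8799 - 0.02*14.0787 = 0.5983
f(-2.5716, 0.5983) = 6*(-2.5716)^2 + 8*0.5983^2 = 42.5444


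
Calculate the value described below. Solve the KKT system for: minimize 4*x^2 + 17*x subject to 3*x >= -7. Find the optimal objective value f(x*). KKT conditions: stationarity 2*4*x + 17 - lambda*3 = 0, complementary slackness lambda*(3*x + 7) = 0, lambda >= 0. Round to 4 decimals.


Step 1: Try lambda = 0 (constraint inactive).
Stationarity: 2*4*x + 17 = 0
x* = -17/(2*4) = -2.125
Check constraint: 3*-2.125 = -6.375 >= -7 -- satisfied.
Step 2: Compute optimal value.
f(x*) = 4*(-2.125)^2 + 17*(-2.125) = -18.0625


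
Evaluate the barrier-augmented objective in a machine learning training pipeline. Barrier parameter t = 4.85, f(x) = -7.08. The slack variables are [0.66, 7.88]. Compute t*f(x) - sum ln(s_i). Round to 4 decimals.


Step 1: Compute log-barrier.
ln values: [-0.4155, 2.0643]
phi = -(-0.4155 + 2.0643) = -1.6488
Step 2: Compute augmented objective.
t*f(x) = 4.85*-7.08 = -34.338
Total = -34.338 - 1.6488 = -35.9868


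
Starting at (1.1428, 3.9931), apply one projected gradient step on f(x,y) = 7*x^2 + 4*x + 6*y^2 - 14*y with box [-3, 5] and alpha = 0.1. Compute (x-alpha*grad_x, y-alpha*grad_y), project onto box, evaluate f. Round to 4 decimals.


Step 1: Compute gradient at (1.1428, 3.9931).
grad_x = 2*7*1.1428 + 4 = 19.9992
grad_y = 2*6*3.9931 - 14 = 33.9172
Step 2: Gradient step.
x_raw = 1.1428 - 0.1*19.9992 = -0.8571
y_raw = 3.9931 - 0.1*33.9172 = 0.6014
Step 3: Project onto [-3, 5].
x_proj = clip(-0.8571) = -0.8571
y_proj = clip(0.6014) = 0.6014
Step 4: Evaluate f.
f(-0.8571, 0.6014) = -4.5353


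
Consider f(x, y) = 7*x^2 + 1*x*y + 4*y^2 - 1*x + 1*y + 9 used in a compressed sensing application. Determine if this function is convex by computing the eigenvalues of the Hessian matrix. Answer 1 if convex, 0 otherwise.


The Hessian of f(x,y) = 7*x^2 + 1*x*y + 4*y^2 - 1*x + 1*y + 9 is:
H = [[14, 1], [1, 8]]
Trace = 14 + 8 = 22
Determinant = 14*8 - (1)^2 = 111
Discriminant = (22)^2 - 4*111 = 40.0
Eigenvalues: lambda_1 = 7.8377, lambda_2 = 14.1623
The function is convex.

1


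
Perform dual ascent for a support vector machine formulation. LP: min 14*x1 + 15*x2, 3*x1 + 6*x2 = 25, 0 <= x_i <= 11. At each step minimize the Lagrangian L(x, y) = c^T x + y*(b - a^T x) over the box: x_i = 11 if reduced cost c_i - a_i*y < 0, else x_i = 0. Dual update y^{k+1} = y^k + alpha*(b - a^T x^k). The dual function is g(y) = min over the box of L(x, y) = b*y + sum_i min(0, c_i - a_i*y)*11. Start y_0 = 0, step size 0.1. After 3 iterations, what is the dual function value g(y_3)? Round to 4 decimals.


Dual ascent for LP: min 14*x1 + 15*x2, 3*x1 + 6*x2 = 25, 0 <= x_i <= 11
Step 1: y^k = 0.0, reduced costs: (14.0, 15.0)
  x^k = (0.0, 0.0), subgradient = b - a^T x = 25.0
  y^{k+1} = 0.0 + 0.1*25.0 = 2.5
Step 2: y^k = 2.5, reduced costs: (6.5, 0.0)
  x^k = (0.0, 0.0), subgradient = b - a^T x = 25.0
  y^{k+1} = 2.5 + 0.1*25.0 = 5.0
Step 3: y^k = 5.0, reduced costs: (-1.0, -15.0)
  x^k = (11.0, 11.0), subgradient = b - a^T x = -74.0
  y^{k+1} = 5.0 + 0.1*-74.0 = -2.4
Dual objective at y_3 = -2.4: reduced costs (21.2, 29.4), box minimizer x = (0.0, 0.0)
g(y_3) = b*y + (c1 - a1*y)*x1 + (c2 - a2*y)*x2 = 25*(-2.4) + 21.2*0.0 + 29.4*0.0 = -60.0 + 0.0 + 0.0 = -60.0


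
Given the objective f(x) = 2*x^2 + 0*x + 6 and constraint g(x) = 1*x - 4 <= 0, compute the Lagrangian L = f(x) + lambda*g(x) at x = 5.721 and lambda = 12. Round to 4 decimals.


Step 1: Evaluate f(x).
f(5.721) = 2*5.721^2 + 0*5.721 + 6 = 71.4597
Step 2: Evaluate g(x).
g(5.721) = 1*5.721 - 4 = 1.721
Step 3: Compute Lagrangian.
L = 71.4597 + 12*1.721 = 92.1117


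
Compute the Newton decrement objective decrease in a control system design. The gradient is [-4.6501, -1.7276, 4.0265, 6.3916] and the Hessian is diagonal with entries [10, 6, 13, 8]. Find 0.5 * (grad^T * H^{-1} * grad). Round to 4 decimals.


Step 1: H is diagonal, so H^(-1) * g = [-0.465, -0.2879, 0.3097, 0.799].
Step 2: g^T H^(-1) g = sum_i g_i^2 / H_ii
  = (-4.6501)^2/10 + (-1.7276)^2/6 + (4.0265)^2/13 + (6.3916)^2/8
  = 2.1623 + 0.4974 + 1.2471 + 5.1066 = 9.0135
Step 3: Objective decrease = 0.5 * g^T H^(-1) g = 4.5067


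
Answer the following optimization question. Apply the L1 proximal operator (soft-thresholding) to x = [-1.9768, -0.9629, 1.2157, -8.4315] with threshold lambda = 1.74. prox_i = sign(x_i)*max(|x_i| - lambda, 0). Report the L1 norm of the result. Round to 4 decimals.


Soft-thresholding with lambda = 1.74:
prox(-1.9768) = sign(-1.9768)*max(|-1.9768| - 1.74, 0) = -0.2368
prox(-0.9629) = sign(-0.9629)*max(|-0.9629| - 1.74, 0) = 0.0
prox(1.2157) = sign(1.2157)*max(|1.2157| - 1.74, 0) = 0.0
prox(-8.4315) = sign(-8.4315)*max(|-8.4315| - 1.74, 0) = -6.6915
prox(x) = [-0.2368, 0.0, 0.0, -6.6915]
||prox(x)||_1 = 0.2368 + 0.0 + 0.0 + 6.6915 = 6.9283


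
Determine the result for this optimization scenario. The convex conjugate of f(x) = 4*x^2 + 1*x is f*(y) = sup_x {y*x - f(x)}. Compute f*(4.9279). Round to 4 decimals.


f*(y) = sup_x {y*x - a*x^2 - b*x} = sup_x {(y-b)*x - a*x^2}
FOC: (y - b) - 2a*x = 0 => x* = (y - b)/(2a)
x* = (4.9279 - 1)/(2*4) = 0.491
f*(4.9279) = (y-b)^2/(4a) = (4.9279 - 1)^2/(4*4)
= 15.4284/16 = 0.9643


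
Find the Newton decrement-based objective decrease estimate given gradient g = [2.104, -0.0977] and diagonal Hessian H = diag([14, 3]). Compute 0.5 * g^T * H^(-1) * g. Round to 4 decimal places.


Step 1: H is diagonal, so H^(-1) * g = [0.1503, -0.0326].
Step 2: g^T H^(-1) g = sum_i g_i^2 / H_ii
  = (2.104)^2/14 + (-0.0977)^2/3
  = 0.3162 + 0.0032 = 0.3194
Step 3: Objective decrease = 0.5 * g^T H^(-1) g = 0.1597


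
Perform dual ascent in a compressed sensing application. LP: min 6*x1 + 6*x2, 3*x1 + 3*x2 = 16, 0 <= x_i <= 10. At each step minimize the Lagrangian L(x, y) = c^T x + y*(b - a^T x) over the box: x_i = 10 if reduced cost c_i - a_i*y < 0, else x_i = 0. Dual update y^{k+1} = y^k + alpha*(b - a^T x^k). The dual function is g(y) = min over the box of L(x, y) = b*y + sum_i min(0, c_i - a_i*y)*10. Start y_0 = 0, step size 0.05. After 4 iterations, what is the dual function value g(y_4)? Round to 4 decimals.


Dual ascent for LP: min 6*x1 + 6*x2, 3*x1 + 3*x2 = 16, 0 <= x_i <= 10
Step 1: y^k = 0.0, reduced costs: (6.0, 6.0)
  x^k = (0.0, 0.0), subgradient = b - a^T x = 16.0
  y^{k+1} = 0.0 + 0.05*16.0 = 0.8
Step 2: y^k = 0.8, reduced costs: (3.6, 3.6)
  x^k = (0.0, 0.0), subgradient = b - a^T x = 16.0
  y^{k+1} = 0.8 + 0.05*16.0 = 1.6
Step 3: y^k = 1.6, reduced costs: (1.2, 1.2)
  x^k = (0.0, 0.0), subgradient = b - a^T x = 16.0
  y^{k+1} = 1.6 + 0.05*16.0 = 2.4
Step 4: y^k = 2.4, reduced costs: (-1.2, -1.2)
  x^k = (10.0, 10.0), subgradient = b - a^T x = -44.0
  y^{k+1} = 2.4 + 0.05*-44.0 = 0.2
Dual objective at y_4 = 0.2: reduced costs (5.4, 5.4), box minimizer x = (0.0, 0.0)
g(y_4) = b*y + (c1 - a1*y)*x1 + (c2 - a2*y)*x2 = 16*0.2 + 5.4*0.0 + 5.4*0.0 = 3.2 + 0.0 + 0.0 = 3.2


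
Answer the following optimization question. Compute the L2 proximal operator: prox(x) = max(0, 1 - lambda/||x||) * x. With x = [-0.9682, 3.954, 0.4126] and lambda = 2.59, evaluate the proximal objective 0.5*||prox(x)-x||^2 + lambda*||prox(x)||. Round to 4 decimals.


Step 1: Compute ||x||.
||x|| = 4.0917
Step 2: Compute scaling factor.
scale = max(0, 1 - 2.59/4.0917) = 0.367
Step 3: prox(x) = [-0.3553, 1.4511, 0.1514]
||prox(x)|| = 1.5017
Step 4: Proximal objective.
0.5*||prox-x||^2 = 3.3541
lambda*||prox|| = 3.8894
Total = 7.2434


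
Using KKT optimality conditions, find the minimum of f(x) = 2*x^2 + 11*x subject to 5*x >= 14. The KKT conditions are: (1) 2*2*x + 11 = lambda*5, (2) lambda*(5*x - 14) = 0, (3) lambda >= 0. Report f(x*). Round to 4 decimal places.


Step 1: Try lambda = 0 (constraint inactive).
x_unc = -11/(2*2) = -2.75
Check: 5*-2.75 = -13.75 < 14 -- violated!
Step 2: Constraint must be active: 5*x = 14
x* = 14/5 = 2.8
lambda = (2*2*2.8 + 11)/5 = 4.44
Step 3: Compute optimal value.
f(x*) = 2*2.8^2 + 11*2.8 = 46.48


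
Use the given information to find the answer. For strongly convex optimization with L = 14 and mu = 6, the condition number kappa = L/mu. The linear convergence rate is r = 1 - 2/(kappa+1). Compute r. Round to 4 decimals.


Step 1: Compute the condition number.
kappa = L/mu = 14/6 = 2.3333
Step 2: Compute the convergence rate.
r = 1 - 2/(kappa + 1) = 1 - 2*mu/(L + mu) = (L - mu)/(L + mu) = 8/20 = 0.4


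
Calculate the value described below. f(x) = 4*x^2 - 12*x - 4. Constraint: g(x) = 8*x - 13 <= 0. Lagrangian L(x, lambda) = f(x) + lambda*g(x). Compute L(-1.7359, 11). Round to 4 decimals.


Step 1: Evaluate f(x).
f(-1.7359) = 4*(-1.7359)^2 - 12*(-1.7359) - 4 = 28.8842
Step 2: Evaluate g(x).
g(-1.7359) = 8*-1.7359 - 13 = -26.8872
Step 3: Compute Lagrangian.
L = 28.8842 + 11*-26.8872 = -266.875


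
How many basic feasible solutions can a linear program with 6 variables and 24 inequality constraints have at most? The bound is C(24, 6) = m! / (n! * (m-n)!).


Each vertex corresponds to some choice of n active constraints out of m, so the number of vertices is at most C(m, n) = m! / (n!(m-n)!).
m = 24, n = 6
Numerator: 24 * 23 * 22 * 21 * 20 * 19
Denominator: 6! = 720
C(24, 6) = 134596


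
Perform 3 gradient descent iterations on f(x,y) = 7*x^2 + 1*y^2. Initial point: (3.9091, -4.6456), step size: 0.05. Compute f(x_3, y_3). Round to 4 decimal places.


Gradient descent on f(x,y) = 7*x^2 + 1*y^2.
Starting point: (3.9091, -4.6456), alpha = 0.05
Step 1: grad_x = 2*7*3.9091 = 54.7274, grad_y = 2*1*-4.6456 = -9.2912
  x_1 = 3.9091 - 0.05*54.7274 = 1.1727
  y_1 = -4.6456 - 0.05*-9.2912 = -4.181
Step 2: grad_x = 2*7*1.1727 = 16.4182, grad_y = 2*1*-4.181 = -8.3621
  x_2 = 1.1727 - 0.05*16.4182 = 0.3518
  y_2 = -4.181 - 0.05*-8.3621 = -3.7629
Step 3: grad_x = 2*7*0.3518 = 4.9255, grad_y = 2*1*-3.7629 = -7.5259
  x_3 = 0.3518 - 0.05*4.9255 = 0.1055
  y_3 = -3.7629 - 0.05*-7.5259 = -3.3866
f(0.1055, -3.3866) = 7*0.1055^2 + 1*(-3.3866)^2 = 11.5473


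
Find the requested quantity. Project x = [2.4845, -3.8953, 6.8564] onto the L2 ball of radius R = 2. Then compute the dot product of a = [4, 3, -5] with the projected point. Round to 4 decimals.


Step 1: Compute ||x|| (intermediates to 6 decimals).
||x|| = sqrt(2.4845^2 + (-3.8953)^2 + 6.8564^2) = 8.267788
Step 2: Project.
Since ||x|| > R, scale = R/||x|| = 2/8.267788 = 0.241903, proj(x) = scale * x
proj(x) = [0.601008, -0.942285, 1.658584]
Step 3: Dot product.
a^T * proj(x) = 4*0.601008 + 3*(-0.942285) - 5*1.658584 = -8.7157


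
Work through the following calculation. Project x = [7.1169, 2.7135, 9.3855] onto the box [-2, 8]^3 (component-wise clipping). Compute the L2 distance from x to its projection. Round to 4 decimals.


Project each component onto [-2, 8].
clip(7.1169) = 7.1169, clip(2.7135) = 2.7135, clip(9.3855) = 8.0
Projection = [7.1169, 2.7135, 8.0]
Squared diffs: [0.0, 0.0, 1.9196]
Distance = sqrt(1.9196) = 1.3855


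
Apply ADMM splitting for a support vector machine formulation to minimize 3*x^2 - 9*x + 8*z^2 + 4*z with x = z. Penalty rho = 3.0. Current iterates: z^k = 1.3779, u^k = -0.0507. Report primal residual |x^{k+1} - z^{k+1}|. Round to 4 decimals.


ADMM iteration with rho = 3.0, z^k = 1.3779, u^k = -0.0507
Step 1: x-update.
Minimize 3*x^2 - 9*x + (3.0/2)*(x - 1.3779 - 0.0507)^2
FOC: (2*3 + 3.0)*x = 9 + 3.0*(1.3779 + 0.0507)
x^{k+1} = 1.4762
Step 2: z-update.
Minimize 8*z^2 + 4*z + (3.0/2)*(1.4762 - z - 0.0507)^2
FOC: (2*8 + 3.0)*z = -4 + 3.0*(1.4762 - 0.0507)
z^{k+1} = 0.0146
Step 3: u-update.
u^{k+1} = -0.0507 + 1.4762 - 0.0146 = 1.4109
Step 4: Primal residual = |1.4762 - 0.0146| = 1.4616


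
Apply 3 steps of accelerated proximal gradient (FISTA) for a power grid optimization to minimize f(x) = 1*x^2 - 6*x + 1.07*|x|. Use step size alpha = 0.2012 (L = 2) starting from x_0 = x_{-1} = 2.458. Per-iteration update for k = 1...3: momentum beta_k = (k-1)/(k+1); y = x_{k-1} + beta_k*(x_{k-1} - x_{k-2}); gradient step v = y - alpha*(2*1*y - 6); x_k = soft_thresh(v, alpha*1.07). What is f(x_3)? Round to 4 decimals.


FISTA on f(x) = 1*x^2 - 6*x + 1.07*|x|
L = 2, alpha = 0.2012
Iteration 1: beta = 0.0, y = 2.458 + 0.0*(2.458 - 2.458) = 2.458
  grad(y) = -1.084, v = y - alpha*grad = 2.6761
  prox(v) = soft_thresh(2.6761, 0.2153) = 2.4608
Iteration 2: beta = 0.3333, y = 2.4608 + 0.3333*(2.4608 - 2.458) = 2.4618
  grad(y) = -1.0765, v = y - alpha*grad = 2.6783
  prox(v) = soft_thresh(2.6783, 0.2153) = 2.4631
Iteration 3: beta = 0.5, y = 2.4631 + 0.5*(2.4631 - 2.4608) = 2.4642
  grad(y) = -1.0716, v = y - alpha*grad = 2.6798
  prox(v) = soft_thresh(2.6798, 0.2153) = 2.4645
f(x_3) = 1*2.4645^2 - 6*2.4645 + 1.07*|2.4645| = -6.0762


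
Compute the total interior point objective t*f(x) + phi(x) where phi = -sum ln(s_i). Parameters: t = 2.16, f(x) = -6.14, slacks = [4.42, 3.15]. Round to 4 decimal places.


Step 1: Compute log-barrier.
ln values: [1.4861, 1.1474]
phi = -(1.4861 + 1.1474) = -2.6335
Step 2: Compute augmented objective.
t*f(x) = 2.16*-6.14 = -13.2624
Total = -13.2624 - 2.6335 = -15.8959


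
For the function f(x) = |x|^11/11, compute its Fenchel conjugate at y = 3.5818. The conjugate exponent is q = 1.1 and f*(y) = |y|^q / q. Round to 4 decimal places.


The conjugate exponent q satisfies 1/p + 1/q = 1.
p = 11, so q = 11/(11 - 1) = 1.1
|y|^q = 3.5818^1.1 = 4.0692
f*(3.5818) = 4.0692 / 1.1 = 3.6993


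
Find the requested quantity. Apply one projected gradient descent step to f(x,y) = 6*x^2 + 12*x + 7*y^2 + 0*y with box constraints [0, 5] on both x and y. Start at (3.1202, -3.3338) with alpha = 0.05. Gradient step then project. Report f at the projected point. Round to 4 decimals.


Step 1: Compute gradient at (3.1202, -3.3338).
grad_x = 2*6*3.1202 + 12 = 49.4424
grad_y = 2*7*-3.3338 + 0 = -46.6732
Step 2: Gradient step.
x_raw = 3.1202 - 0.05*49.4424 = 0.6481
y_raw = -3.3338 - 0.05*-46.6732 = -1.0001
Step 3: Project onto [0, 5].
x_proj = clip(0.6481) = 0.6481
y_proj = clip(-1.0001) = 0.0
Step 4: Evaluate f.
f(0.6481, 0.0) = 10.297


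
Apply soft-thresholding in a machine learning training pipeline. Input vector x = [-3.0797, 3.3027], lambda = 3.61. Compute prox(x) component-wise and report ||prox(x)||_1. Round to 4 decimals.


Soft-thresholding with lambda = 3.61:
prox(-3.0797) = sign(-3.0797)*max(|-3.0797| - 3.61, 0) = 0.0
prox(3.3027) = sign(3.3027)*max(|3.3027| - 3.61, 0) = 0.0
prox(x) = [0.0, 0.0]
||prox(x)||_1 = 0.0 + 0.0 = 0.0


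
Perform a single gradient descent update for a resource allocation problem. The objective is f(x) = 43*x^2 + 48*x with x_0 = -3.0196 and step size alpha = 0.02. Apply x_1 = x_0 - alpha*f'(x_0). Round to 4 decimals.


We compute the gradient at x_0 and apply the update.
f'(x) = 86*x + 48
f'(-3.0196) = 86*-3.0196 + 48 = -211.6856
x_1 = -3.0196 - 0.02*-211.6856 = 1.2141


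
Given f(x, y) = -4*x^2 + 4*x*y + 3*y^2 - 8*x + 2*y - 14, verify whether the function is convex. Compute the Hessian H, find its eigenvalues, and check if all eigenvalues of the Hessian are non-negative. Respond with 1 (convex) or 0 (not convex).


The Hessian of f(x,y) = -4*x^2 + 4*x*y + 3*y^2 - 8*x + 2*y - 14 is:
H = [[-8, 4], [4, 6]]
Trace = -8 + 6 = -2
Determinant = -8*6 - (4)^2 = -64
Discriminant = (-2)^2 - 4*-64 = 260.0
Eigenvalues: lambda_1 = -9.0623, lambda_2 = 7.0623
The function is not convex.

0


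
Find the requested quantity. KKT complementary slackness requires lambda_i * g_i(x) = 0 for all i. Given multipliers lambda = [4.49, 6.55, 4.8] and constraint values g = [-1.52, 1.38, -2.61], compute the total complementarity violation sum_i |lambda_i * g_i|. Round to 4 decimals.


KKT complementary slackness check:
lambda_1 * g_1 = 4.49 * -1.52 = -6.8248
lambda_2 * g_2 = 6.55 * 1.38 = 9.039
lambda_3 * g_3 = 4.8 * -2.61 = -12.528
Total violation = 6.8248 + 9.039 + 12.528 = 28.3918


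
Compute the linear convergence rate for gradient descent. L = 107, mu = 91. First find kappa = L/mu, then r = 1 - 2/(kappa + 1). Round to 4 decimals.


Step 1: Compute the condition number.
kappa = L/mu = 107/91 = 1.1758
Step 2: Compute the convergence rate.
r = 1 - 2/(kappa + 1) = 1 - 2*mu/(L + mu) = (L - mu)/(L + mu) = 16/198 = 0.0808


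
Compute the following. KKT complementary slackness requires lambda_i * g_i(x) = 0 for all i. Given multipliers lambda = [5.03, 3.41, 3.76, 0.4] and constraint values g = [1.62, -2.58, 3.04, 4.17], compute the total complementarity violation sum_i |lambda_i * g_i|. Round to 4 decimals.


KKT complementary slackness check:
lambda_1 * g_1 = 5.03 * 1.62 = 8.1486
lambda_2 * g_2 = 3.41 * -2.58 = -8.7978
lambda_3 * g_3 = 3.76 * 3.04 = 11.4304
lambda_4 * g_4 = 0.4 * 4.17 = 1.668
Total violation = 8.1486 + 8.7978 + 11.4304 + 1.668 = 30.0448


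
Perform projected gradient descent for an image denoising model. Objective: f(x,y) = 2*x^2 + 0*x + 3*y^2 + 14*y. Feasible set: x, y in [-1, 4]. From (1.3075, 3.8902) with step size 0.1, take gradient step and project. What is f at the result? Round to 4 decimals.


Step 1: Compute gradient at (1.3075, 3.8902).
grad_x = 2*2*1.3075 + 0 = 5.23
grad_y = 2*3*3.8902 + 14 = 37.3412
Step 2: Gradient step.
x_raw = 1.3075 - 0.1*5.23 = 0.7845
y_raw = 3.8902 - 0.1*37.3412 = 0.1561
Step 3: Project onto [-1, 4].
x_proj = clip(0.7845) = 0.7845
y_proj = clip(0.1561) = 0.1561
Step 4: Evaluate f.
f(0.7845, 0.1561) = 3.4891


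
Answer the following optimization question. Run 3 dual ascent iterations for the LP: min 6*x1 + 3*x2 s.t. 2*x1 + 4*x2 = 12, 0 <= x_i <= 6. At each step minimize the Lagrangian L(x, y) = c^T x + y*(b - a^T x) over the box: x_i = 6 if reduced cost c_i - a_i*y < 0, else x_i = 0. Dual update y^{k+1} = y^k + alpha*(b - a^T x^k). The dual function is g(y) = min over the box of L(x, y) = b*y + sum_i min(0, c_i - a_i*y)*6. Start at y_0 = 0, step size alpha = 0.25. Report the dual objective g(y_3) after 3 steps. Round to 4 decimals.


Dual ascent for LP: min 6*x1 + 3*x2, 2*x1 + 4*x2 = 12, 0 <= x_i <= 6
Step 1: y^k = 0.0, reduced costs: (6.0, 3.0)
  x^k = (0.0, 0.0), subgradient = b - a^T x = 12.0
  y^{k+1} = 0.0 + 0.25*12.0 = 3.0
Step 2: y^k = 3.0, reduced costs: (0.0, -9.0)
  x^k = (0.0, 6.0), subgradient = b - a^T x = -12.0
  y^{k+1} = 3.0 + 0.25*-12.0 = 0.0
Step 3: y^k = 0.0, reduced costs: (6.0, 3.0)
  x^k = (0.0, 0.0), subgradient = b - a^T x = 12.0
  y^{k+1} = 0.0 + 0.25*12.0 = 3.0
Dual objective at y_3 = 3.0: reduced costs (0.0, -9.0), box minimizer x = (0.0, 6.0)
g(y_3) = b*y + (c1 - a1*y)*x1 + (c2 - a2*y)*x2 = 12*3.0 + 0.0*0.0 + (-9.0)*6.0 = 36.0 + 0.0 - 54.0 = -18.0


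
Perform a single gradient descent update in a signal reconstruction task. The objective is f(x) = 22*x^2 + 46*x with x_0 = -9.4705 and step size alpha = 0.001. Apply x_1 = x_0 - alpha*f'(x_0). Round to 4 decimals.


We compute the gradient at x_0 and apply the update.
f'(x) = 44*x + 46
f'(-9.4705) = 44*-9.4705 + 46 = -370.702
x_1 = -9.4705 - 0.001*-370.702 = -9.0998


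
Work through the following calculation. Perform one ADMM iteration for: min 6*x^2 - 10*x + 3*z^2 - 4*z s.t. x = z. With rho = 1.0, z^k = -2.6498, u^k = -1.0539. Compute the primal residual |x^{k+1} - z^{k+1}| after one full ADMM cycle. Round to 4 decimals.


ADMM iteration with rho = 1.0, z^k = -2.6498, u^k = -1.0539
Step 1: x-update.
Minimize 6*x^2 - 10*x + (1.0/2)*(x + 2.6498 - 1.0539)^2
FOC: (2*6 + 1.0)*x = 10 + 1.0*(-2.6498 + 1.0539)
x^{k+1} = 0.6465
Step 2: z-update.
Minimize 3*z^2 - 4*z + (1.0/2)*(0.6465 - z - 1.0539)^2
FOC: (2*3 + 1.0)*z = 4 + 1.0*(0.6465 - 1.0539)
z^{k+1} = 0.5132
Step 3: u-update.
u^{k+1} = -1.0539 + 0.6465 - 0.5132 = -0.9207
Step 4: Primal residual = |0.6465 - 0.5132| = 0.1332
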